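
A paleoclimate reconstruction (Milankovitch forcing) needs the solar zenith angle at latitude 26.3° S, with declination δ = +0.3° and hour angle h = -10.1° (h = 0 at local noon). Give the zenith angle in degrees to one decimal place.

θ_z = 28.3°

cos θ_z = sin ϕ sin δ + cos ϕ cos δ cos h = -0.002320 + 0.882582 = 0.880262.
θ_z = arccos(0.880262) = 28.3°.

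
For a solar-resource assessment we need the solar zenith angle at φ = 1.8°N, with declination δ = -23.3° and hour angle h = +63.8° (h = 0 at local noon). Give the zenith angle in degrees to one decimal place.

θ_z = 66.9°

cos θ_z = sin φ sin δ + cos φ cos δ cos h = -0.012424 + 0.405299 = 0.392875.
θ_z = arccos(0.392875) = 66.9°.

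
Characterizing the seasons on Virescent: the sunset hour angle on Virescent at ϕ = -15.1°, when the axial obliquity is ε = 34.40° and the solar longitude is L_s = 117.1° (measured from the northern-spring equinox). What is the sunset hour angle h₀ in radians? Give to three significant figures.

Solar declination: sin δ = sin ε · sin L_s = sin 34.40° × sin 117.1° = 0.50294, so δ = +30.195°.
cos h₀ = −tan ϕ · tan δ = −tan(-15.1°) × tan(+30.195°) = 0.1570, so h₀ = 1.4131 rad = 80.97°.

h₀ = 1.41 rad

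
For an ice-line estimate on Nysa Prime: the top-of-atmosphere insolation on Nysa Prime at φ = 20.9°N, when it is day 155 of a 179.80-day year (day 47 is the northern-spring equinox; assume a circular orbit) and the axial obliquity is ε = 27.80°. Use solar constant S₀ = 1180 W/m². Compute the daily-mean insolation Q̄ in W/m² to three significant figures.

Solar longitude: λ_s = 360° × (155 − 47)/179.80 = 216.240°.
sin δ = sin 27.80° × sin 216.240° = -0.27572, so δ = -16.005°.
cos H₀ = −tan(+20.9°) tan(-16.005°) = 0.1095, H₀ = 1.4610 rad.
Bracket: H₀ sin φ sin δ + cos φ cos δ sin H₀ = 1.4610×0.35674×-0.27572 + 0.93420×0.96124×0.99398 = -0.143704 + 0.892585 = 0.748881.
Q̄ = (S₀/π) × [bracket] = (1180/π) × 0.748881 = 281.3 W/m².

Q̄ ≈ 281 W/m²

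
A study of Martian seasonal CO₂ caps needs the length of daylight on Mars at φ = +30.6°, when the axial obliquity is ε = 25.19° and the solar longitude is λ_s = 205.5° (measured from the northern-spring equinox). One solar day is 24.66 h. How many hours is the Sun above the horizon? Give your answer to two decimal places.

11.46 h

Solar declination: sin δ = sin ε · sin λ_s = sin 25.19° × sin 205.5° = -0.18323, so δ = -10.558°.
cos H₀ = −tan φ · tan δ = −tan(+30.6°) × tan(-10.558°) = 0.1102, so H₀ = 1.4603 rad = 83.67°.
Daylight = 2H₀/(2π) × 24.66 h = (1.4603/π) × 24.66 = 11.46 h.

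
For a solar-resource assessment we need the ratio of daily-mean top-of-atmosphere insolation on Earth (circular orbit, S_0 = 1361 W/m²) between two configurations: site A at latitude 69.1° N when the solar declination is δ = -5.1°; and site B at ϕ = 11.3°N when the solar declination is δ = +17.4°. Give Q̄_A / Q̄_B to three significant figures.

— Configuration A (ϕ=+69.1°):
cos h₀ = −tan(+69.1°) tan(-5.100°) = 0.2337, h₀ = 1.3349 rad.
Bracket: h₀ sin ϕ sin δ + cos ϕ cos δ sin h₀ = 1.3349×0.93420×-0.08889 + 0.35674×0.99604×0.97230 = -0.110851 + 0.345485 = 0.234634.
Q̄ = (S_0/π) × [bracket] = (1361/π) × 0.234634 = 101.65 W/m².
— Configuration B (ϕ=+11.3°):
cos h₀ = −tan(+11.3°) tan(+17.400°) = -0.0626, h₀ = 1.6335 rad.
Bracket: h₀ sin ϕ sin δ + cos ϕ cos δ sin h₀ = 1.6335×0.19595×0.29904 + 0.98061×0.95424×0.99804 = 0.095718 + 0.933903 = 1.029621.
Q̄ = (S_0/π) × [bracket] = (1361/π) × 1.029621 = 446.05 W/m².
Ratio Q̄_A / Q̄_B = 101.65 / 446.05 = 0.2279.

Q̄_A / Q̄_B ≈ 0.228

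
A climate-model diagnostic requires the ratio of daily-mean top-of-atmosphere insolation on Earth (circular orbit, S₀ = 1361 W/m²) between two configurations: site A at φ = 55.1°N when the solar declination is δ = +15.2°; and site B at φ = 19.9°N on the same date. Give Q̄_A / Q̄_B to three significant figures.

— Configuration A (φ=+55.1°):
cos H₀ = −tan(+55.1°) tan(+15.200°) = -0.3895, H₀ = 1.9708 rad.
Bracket: H₀ sin φ sin δ + cos φ cos δ sin H₀ = 1.9708×0.82015×0.26219 + 0.57215×0.96502×0.92104 = 0.423791 + 0.508540 = 0.932331.
Q̄ = (S₀/π) × [bracket] = (1361/π) × 0.932331 = 403.90 W/m².
— Configuration B (φ=+19.9°):
cos H₀ = −tan(+19.9°) tan(+15.200°) = -0.0984, H₀ = 1.6693 rad.
Bracket: H₀ sin φ sin δ + cos φ cos δ sin H₀ = 1.6693×0.34038×0.26219 + 0.94029×0.96502×0.99515 = 0.148975 + 0.902998 = 1.051973.
Q̄ = (S₀/π) × [bracket] = (1361/π) × 1.051973 = 455.74 W/m².
Ratio Q̄_A / Q̄_B = 403.90 / 455.74 = 0.8863.

Q̄_A / Q̄_B ≈ 0.886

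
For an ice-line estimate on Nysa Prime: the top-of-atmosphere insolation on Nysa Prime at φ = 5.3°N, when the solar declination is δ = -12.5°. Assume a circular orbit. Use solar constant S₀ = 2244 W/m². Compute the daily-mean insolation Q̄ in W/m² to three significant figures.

cos H₀ = −tan(+5.3°) tan(-12.500°) = 0.0206, H₀ = 1.5502 rad.
Bracket: H₀ sin φ sin δ + cos φ cos δ sin H₀ = 1.5502×0.09237×-0.21644 + 0.99572×0.97630×0.99979 = -0.030992 + 0.971917 = 0.940925.
Q̄ = (S₀/π) × [bracket] = (2244/π) × 0.940925 = 672.1 W/m².

Q̄ ≈ 672 W/m²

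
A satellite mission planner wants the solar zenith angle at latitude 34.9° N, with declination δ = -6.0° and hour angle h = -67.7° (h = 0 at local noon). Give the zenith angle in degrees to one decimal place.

θ_z = 75.5°

cos θ_z = sin φ sin δ + cos φ cos δ cos h = -0.059806 + 0.309507 = 0.249701.
θ_z = arccos(0.249701) = 75.5°.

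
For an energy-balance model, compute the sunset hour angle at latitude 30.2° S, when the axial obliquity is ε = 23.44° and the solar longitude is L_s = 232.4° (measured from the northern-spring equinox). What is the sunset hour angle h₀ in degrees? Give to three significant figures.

Solar declination: sin δ = sin ε · sin L_s = sin 23.44° × sin 232.4° = -0.31516, so δ = -18.371°.
cos h₀ = −tan ϕ · tan δ = −tan(-30.2°) × tan(-18.371°) = -0.1933, so h₀ = 1.7653 rad = 101.14°.

h₀ = 101°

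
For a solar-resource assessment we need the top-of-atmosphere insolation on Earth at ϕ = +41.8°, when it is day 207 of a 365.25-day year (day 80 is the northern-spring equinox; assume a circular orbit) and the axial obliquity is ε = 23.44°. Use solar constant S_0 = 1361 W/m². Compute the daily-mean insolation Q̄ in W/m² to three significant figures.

Q̄ ≈ 467 W/m²

Solar longitude: L_s = 360° × (207 − 80)/365.25 = 125.175°.
sin δ = sin 23.44° × sin 125.175° = 0.32515, so δ = +18.975°.
cos h₀ = −tan(+41.8°) tan(+18.975°) = -0.3074, h₀ = 1.8833 rad.
Bracket: h₀ sin ϕ sin δ + cos ϕ cos δ sin h₀ = 1.8833×0.66653×0.32515 + 0.74548×0.94566×0.95157 = 0.408153 + 0.670829 = 1.078982.
Q̄ = (S_0/π) × [bracket] = (1361/π) × 1.078982 = 467.4 W/m².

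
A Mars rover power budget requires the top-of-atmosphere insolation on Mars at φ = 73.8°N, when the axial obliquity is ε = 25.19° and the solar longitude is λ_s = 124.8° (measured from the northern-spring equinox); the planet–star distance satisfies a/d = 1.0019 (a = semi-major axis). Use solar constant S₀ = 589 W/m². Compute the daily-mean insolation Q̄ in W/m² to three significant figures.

Q̄ ≈ 198 W/m²

Solar declination: sin δ = sin ε · sin λ_s = sin 25.19° × sin 124.8° = 0.34950, so δ = +20.457°.
cos H₀ = −tan(+73.8°) tan(+20.457°) = -1.2840 ≤ −1 ⇒ polar day, H₀ = π.
Bracket: H₀ sin φ sin δ + cos φ cos δ sin H₀ = 3.1416×0.96029×0.34950 + 0.27899×0.93694×0.00000 = 1.054388 + 0.000000 = 1.054388.
Inverse-square distance factor (a/d)² = 1.0019² = 1.003804.
Q̄ = (S₀/π) × 1.003804 × [bracket] = (589/π) × 1.003804 × 1.054388 = 198.4 W/m².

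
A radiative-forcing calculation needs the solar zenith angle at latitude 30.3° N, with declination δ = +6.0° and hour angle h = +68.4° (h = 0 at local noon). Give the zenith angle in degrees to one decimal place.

θ_z = 68.4°

cos θ_z = sin φ sin δ + cos φ cos δ cos h = 0.052737 + 0.316096 = 0.368833.
θ_z = arccos(0.368833) = 68.4°.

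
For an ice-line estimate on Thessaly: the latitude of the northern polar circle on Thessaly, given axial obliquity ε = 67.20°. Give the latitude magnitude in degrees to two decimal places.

22.80°

The polar circle is the lowest latitude that experiences at least one full rotation of continuous daylight at the northern-summer solstice; it lies at |φ| = 90° − ε = 90° − 67.20° = 22.80°.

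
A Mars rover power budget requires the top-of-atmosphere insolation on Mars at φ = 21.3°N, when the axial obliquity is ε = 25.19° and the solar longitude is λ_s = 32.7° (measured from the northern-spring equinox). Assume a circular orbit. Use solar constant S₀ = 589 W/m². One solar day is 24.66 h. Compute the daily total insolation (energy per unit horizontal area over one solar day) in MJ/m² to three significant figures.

17.3 MJ/m²

Solar declination: sin δ = sin ε · sin λ_s = sin 25.19° × sin 32.7° = 0.22994, so δ = +13.293°.
cos H₀ = −tan(+21.3°) tan(+13.293°) = -0.0921, H₀ = 1.6630 rad.
Bracket: H₀ sin φ sin δ + cos φ cos δ sin H₀ = 1.6630×0.36325×0.22994 + 0.93169×0.97321×0.99575 = 0.138903 + 0.902876 = 1.041779.
Q̄ = (S₀/π) × [bracket] = (589/π) × 1.041779 = 195.32 W/m².
Daily total = Q̄ × 24.66 h × 3600 s/h = 195.32 × 24.66 × 3600 / 10⁶ = 17.34 MJ/m².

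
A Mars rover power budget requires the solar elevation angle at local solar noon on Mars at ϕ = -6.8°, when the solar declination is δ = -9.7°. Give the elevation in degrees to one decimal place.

At local noon the hour angle is zero, so the zenith angle equals |ϕ − δ| = |-6.8° − (-9.700°)| = 2.900°.
Elevation = 90° − 2.900° = 87.1°.

87.1°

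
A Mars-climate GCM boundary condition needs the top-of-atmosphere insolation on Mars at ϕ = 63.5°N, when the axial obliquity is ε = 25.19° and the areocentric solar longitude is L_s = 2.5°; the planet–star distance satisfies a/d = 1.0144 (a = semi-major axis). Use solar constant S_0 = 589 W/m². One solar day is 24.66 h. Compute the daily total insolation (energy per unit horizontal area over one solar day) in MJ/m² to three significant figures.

8.09 MJ/m²

sin δ = sin 25.19° × sin 2.5° = 0.01857, so δ = +1.064°.
cos h₀ = −tan(+63.5°) tan(+1.064°) = -0.0372, h₀ = 1.6080 rad.
Bracket: h₀ sin ϕ sin δ + cos ϕ cos δ sin h₀ = 1.6080×0.89493×0.01857 + 0.44620×0.99983×0.99931 = 0.026723 + 0.445816 = 0.472539.
Inverse-square distance factor (a/d)² = 1.0144² = 1.029007.
Q̄ = (S_0/π) × 1.029007 × [bracket] = (589/π) × 1.029007 × 0.472539 = 91.164 W/m².
Daily total = Q̄ × 24.66 h × 3600 s/h = 91.164 × 24.66 × 3600 / 10⁶ = 8.093 MJ/m².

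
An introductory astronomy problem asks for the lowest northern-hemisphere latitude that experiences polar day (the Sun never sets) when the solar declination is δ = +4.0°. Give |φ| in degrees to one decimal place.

|φ| = 86.0°

Polar day requires cos H₀ = −tan φ tan δ ≤ −1, i.e. tan φ tan δ ≥ 1.
The boundary is |tan φ| · |tan δ| = 1, so |φ| = 90° − |δ| = 90° − 4.0° = 86.0° in the northern hemisphere.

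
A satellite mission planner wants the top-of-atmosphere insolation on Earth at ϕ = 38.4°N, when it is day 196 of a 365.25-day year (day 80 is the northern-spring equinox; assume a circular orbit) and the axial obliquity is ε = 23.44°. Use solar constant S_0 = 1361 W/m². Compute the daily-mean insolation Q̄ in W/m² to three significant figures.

Q̄ ≈ 485 W/m²

Solar longitude: L_s = 360° × (196 − 80)/365.25 = 114.333°.
sin δ = sin 23.44° × sin 114.333° = 0.36245, so δ = +21.251°.
cos h₀ = −tan(+38.4°) tan(+21.251°) = -0.3082, h₀ = 1.8841 rad.
Bracket: h₀ sin ϕ sin δ + cos ϕ cos δ sin h₀ = 1.8841×0.62115×0.36245 + 0.78369×0.93200×0.95131 = 0.424178 + 0.694836 = 1.119014.
Q̄ = (S_0/π) × [bracket] = (1361/π) × 1.119014 = 484.8 W/m².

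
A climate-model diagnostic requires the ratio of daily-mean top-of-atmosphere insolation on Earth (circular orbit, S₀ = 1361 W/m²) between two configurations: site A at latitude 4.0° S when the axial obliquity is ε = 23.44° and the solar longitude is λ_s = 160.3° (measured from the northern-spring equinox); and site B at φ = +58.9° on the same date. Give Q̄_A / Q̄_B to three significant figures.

Q̄_A / Q̄_B ≈ 1.38

— Configuration A (φ=-4.0°):
Solar declination: sin δ = sin ε · sin λ_s = sin 23.44° × sin 160.3° = 0.13409, so δ = +7.706°.
cos H₀ = −tan(-4.0°) tan(+7.706°) = 0.0095, H₀ = 1.5613 rad.
Bracket: H₀ sin φ sin δ + cos φ cos δ sin H₀ = 1.5613×-0.06976×0.13409 + 0.99756×0.99097×0.99996 = -0.014605 + 0.988512 = 0.973907.
Q̄ = (S₀/π) × [bracket] = (1361/π) × 0.973907 = 421.92 W/m².
— Configuration B (φ=+58.9°):
cos H₀ = −tan(+58.9°) tan(+7.706°) = -0.2243, H₀ = 1.7970 rad.
Bracket: H₀ sin φ sin δ + cos φ cos δ sin H₀ = 1.7970×0.85627×0.13409 + 0.51653×0.99097×0.97452 = 0.206327 + 0.498823 = 0.705150.
Q̄ = (S₀/π) × [bracket] = (1361/π) × 0.705150 = 305.48 W/m².
Ratio Q̄_A / Q̄_B = 421.92 / 305.48 = 1.381.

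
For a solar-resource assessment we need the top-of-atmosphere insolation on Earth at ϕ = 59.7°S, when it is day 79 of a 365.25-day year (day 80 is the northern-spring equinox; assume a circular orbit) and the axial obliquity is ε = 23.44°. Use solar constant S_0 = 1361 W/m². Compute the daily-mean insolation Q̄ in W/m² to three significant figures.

Solar longitude: L_s = 360° × (79 − 80)/365.25 = -0.986°, i.e. -0.986° + 360° = 359.014°.
sin δ = sin 23.44° × sin 359.014° = -0.00684, so δ = -0.392°.
cos h₀ = −tan(-59.7°) tan(-0.392°) = -0.0117, h₀ = 1.5825 rad.
Bracket: h₀ sin ϕ sin δ + cos ϕ cos δ sin h₀ = 1.5825×-0.86340×-0.00684 + 0.50453×0.99998×0.99993 = 0.009346 + 0.504485 = 0.513831.
Q̄ = (S_0/π) × [bracket] = (1361/π) × 0.513831 = 222.6 W/m².

Q̄ ≈ 223 W/m²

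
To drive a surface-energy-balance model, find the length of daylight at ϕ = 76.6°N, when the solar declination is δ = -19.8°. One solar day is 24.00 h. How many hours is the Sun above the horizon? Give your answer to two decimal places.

0.00 h

cos h₀ = −tan ϕ · tan δ = 1.5112 ≥ 1, so the Sun never rises (polar night) and h₀ = 0.
Daylight = 2h₀/(2π) × 24.00 h = (0.0000/π) × 24.00 = 0.00 h.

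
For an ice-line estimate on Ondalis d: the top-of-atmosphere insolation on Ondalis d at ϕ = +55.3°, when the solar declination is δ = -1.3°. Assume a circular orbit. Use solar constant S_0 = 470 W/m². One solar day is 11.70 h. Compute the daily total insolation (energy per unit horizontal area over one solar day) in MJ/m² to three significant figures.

cos h₀ = −tan(+55.3°) tan(-1.300°) = 0.0328, h₀ = 1.5380 rad.
Bracket: h₀ sin ϕ sin δ + cos ϕ cos δ sin h₀ = 1.5380×0.82214×-0.02269 + 0.56928×0.99974×0.99946 = -0.028690 + 0.568825 = 0.540135.
Q̄ = (S_0/π) × [bracket] = (470/π) × 0.540135 = 80.807 W/m².
Daily total = Q̄ × 11.70 h × 3600 s/h = 80.807 × 11.70 × 3600 / 10⁶ = 3.404 MJ/m².

3.40 MJ/m²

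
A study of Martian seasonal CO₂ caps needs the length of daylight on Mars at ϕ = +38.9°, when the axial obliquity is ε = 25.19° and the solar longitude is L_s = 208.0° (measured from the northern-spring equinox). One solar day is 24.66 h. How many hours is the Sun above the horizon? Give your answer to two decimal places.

11.03 h

Solar declination: sin δ = sin ε · sin L_s = sin 25.19° × sin 208.0° = -0.19982, so δ = -11.526°.
cos h₀ = −tan ϕ · tan δ = −tan(+38.9°) × tan(-11.526°) = 0.1646, so h₀ = 1.4055 rad = 80.53°.
Daylight = 2h₀/(2π) × 24.66 h = (1.4055/π) × 24.66 = 11.03 h.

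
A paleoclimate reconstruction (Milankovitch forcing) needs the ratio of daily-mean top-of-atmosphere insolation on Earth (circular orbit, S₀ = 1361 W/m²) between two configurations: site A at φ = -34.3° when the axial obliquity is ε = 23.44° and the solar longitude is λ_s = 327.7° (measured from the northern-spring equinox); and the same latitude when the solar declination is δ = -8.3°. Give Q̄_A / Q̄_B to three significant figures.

— Configuration A (φ=-34.3°):
Solar declination: sin δ = sin ε · sin λ_s = sin 23.44° × sin 327.7° = -0.21256, so δ = -12.272°.
cos H₀ = −tan(-34.3°) tan(-12.272°) = -0.1484, H₀ = 1.7197 rad.
Bracket: H₀ sin φ sin δ + cos φ cos δ sin H₀ = 1.7197×-0.56353×-0.21256 + 0.82610×0.97715×0.98893 = 0.205992 + 0.798288 = 1.004280.
Q̄ = (S₀/π) × [bracket] = (1361/π) × 1.004280 = 435.07 W/m².
— Configuration B (φ=-34.3°):
cos H₀ = −tan(-34.3°) tan(-8.300°) = -0.0995, H₀ = 1.6705 rad.
Bracket: H₀ sin φ sin δ + cos φ cos δ sin H₀ = 1.6705×-0.56353×-0.14436 + 0.82610×0.98953×0.99504 = 0.135897 + 0.813396 = 0.949293.
Q̄ = (S₀/π) × [bracket] = (1361/π) × 0.949293 = 411.25 W/m².
Ratio Q̄_A / Q̄_B = 435.07 / 411.25 = 1.058.

Q̄_A / Q̄_B ≈ 1.06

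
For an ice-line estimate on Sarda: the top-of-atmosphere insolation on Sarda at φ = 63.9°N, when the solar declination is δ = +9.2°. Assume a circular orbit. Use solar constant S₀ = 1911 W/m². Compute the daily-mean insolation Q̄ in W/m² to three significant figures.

cos H₀ = −tan(+63.9°) tan(+9.200°) = -0.3306, H₀ = 1.9077 rad.
Bracket: H₀ sin φ sin δ + cos φ cos δ sin H₀ = 1.9077×0.89803×0.15988 + 0.43994×0.98714×0.94377 = 0.273902 + 0.409863 = 0.683765.
Q̄ = (S₀/π) × [bracket] = (1911/π) × 0.683765 = 415.9 W/m².

Q̄ ≈ 416 W/m²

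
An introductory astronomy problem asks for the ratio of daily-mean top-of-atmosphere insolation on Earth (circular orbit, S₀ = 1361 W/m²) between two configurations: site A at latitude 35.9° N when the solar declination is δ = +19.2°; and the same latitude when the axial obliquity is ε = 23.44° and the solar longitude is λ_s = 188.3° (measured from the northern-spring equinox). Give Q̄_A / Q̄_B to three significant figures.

— Configuration A (φ=+35.9°):
cos H₀ = −tan(+35.9°) tan(+19.200°) = -0.2521, H₀ = 1.8256 rad.
Bracket: H₀ sin φ sin δ + cos φ cos δ sin H₀ = 1.8256×0.58637×0.32887 + 0.81004×0.94438×0.96771 = 0.352048 + 0.740284 = 1.092332.
Q̄ = (S₀/π) × [bracket] = (1361/π) × 1.092332 = 473.22 W/m².
— Configuration B (φ=+35.9°):
Solar declination: sin δ = sin ε · sin λ_s = sin 23.44° × sin 188.3° = -0.05742, so δ = -3.292°.
cos H₀ = −tan(+35.9°) tan(-3.292°) = 0.0416, H₀ = 1.5291 rad.
Bracket: H₀ sin φ sin δ + cos φ cos δ sin H₀ = 1.5291×0.58637×-0.05742 + 0.81004×0.99835×0.99913 = -0.051484 + 0.808000 = 0.756516.
Q̄ = (S₀/π) × [bracket] = (1361/π) × 0.756516 = 327.74 W/m².
Ratio Q̄_A / Q̄_B = 473.22 / 327.74 = 1.444.

Q̄_A / Q̄_B ≈ 1.44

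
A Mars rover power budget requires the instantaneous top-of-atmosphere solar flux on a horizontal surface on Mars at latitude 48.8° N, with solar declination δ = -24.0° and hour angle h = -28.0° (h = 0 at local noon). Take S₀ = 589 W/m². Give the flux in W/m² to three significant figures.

cos θ_z = sin φ sin δ + cos φ cos δ cos h = -0.306035 + 0.531307 = 0.225272.
Flux = S₀ · cos θ_z = 589 × 0.225272 = 132.7 W/m².

133 W/m²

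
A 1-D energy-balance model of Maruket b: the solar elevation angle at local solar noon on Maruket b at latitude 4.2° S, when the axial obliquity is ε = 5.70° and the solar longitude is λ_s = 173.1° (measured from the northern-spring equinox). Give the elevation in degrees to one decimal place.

Solar declination: sin δ = sin ε · sin λ_s = sin 5.70° × sin 173.1° = 0.01193, so δ = +0.684°.
At local noon the hour angle is zero, so the zenith angle equals |φ − δ| = |-4.2° − (+0.684°)| = 4.884°.
Elevation = 90° − 4.884° = 85.1°.

85.1°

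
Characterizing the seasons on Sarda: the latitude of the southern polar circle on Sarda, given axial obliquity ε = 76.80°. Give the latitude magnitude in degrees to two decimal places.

The polar circle is the lowest latitude that experiences at least one full rotation of continuous darkness at the northern-summer solstice; it lies at |φ| = 90° − ε = 90° − 76.80° = 13.20°.

13.20°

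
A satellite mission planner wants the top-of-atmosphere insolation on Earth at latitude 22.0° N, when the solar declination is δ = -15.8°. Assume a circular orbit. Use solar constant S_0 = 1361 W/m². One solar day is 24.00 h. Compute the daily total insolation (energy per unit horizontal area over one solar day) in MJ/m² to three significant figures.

cos h₀ = −tan(+22.0°) tan(-15.800°) = 0.1143, h₀ = 1.4562 rad.
Bracket: h₀ sin ϕ sin δ + cos ϕ cos δ sin h₀ = 1.4562×0.37461×-0.27228 + 0.92718×0.96222×0.99344 = -0.148531 + 0.886299 = 0.737768.
Q̄ = (S_0/π) × [bracket] = (1361/π) × 0.737768 = 319.62 W/m².
Daily total = Q̄ × 24.00 h × 3600 s/h = 319.62 × 24.00 × 3600 / 10⁶ = 27.62 MJ/m².

27.6 MJ/m²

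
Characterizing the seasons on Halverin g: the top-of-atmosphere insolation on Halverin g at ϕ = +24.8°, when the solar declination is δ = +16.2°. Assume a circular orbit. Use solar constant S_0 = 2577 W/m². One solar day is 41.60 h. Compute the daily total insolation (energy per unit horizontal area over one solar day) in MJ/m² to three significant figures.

131 MJ/m²

cos h₀ = −tan(+24.8°) tan(+16.200°) = -0.1342, h₀ = 1.7054 rad.
Bracket: h₀ sin ϕ sin δ + cos ϕ cos δ sin h₀ = 1.7054×0.41945×0.27899 + 0.90778×0.96029×0.99095 = 0.199570 + 0.863843 = 1.063413.
Q̄ = (S_0/π) × [bracket] = (2577/π) × 1.063413 = 872.30 W/m².
Daily total = Q̄ × 41.60 h × 3600 s/h = 872.30 × 41.60 × 3600 / 10⁶ = 130.6 MJ/m².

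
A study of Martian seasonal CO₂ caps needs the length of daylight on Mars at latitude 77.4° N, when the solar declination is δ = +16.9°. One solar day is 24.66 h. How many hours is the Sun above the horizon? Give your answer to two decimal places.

Sunrise equation: cos h₀ = −tan ϕ · tan δ = -1.3592 ≤ −1, so the Sun never sets (polar day) and h₀ = π.
Daylight = 2h₀/(2π) × 24.66 h = (3.1416/π) × 24.66 = 24.66 h.

24.66 h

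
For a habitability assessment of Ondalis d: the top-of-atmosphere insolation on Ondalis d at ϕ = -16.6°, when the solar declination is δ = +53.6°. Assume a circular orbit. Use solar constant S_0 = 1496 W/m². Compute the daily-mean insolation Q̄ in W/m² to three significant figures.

Q̄ ≈ 121 W/m²

cos h₀ = −tan(-16.6°) tan(+53.600°) = 0.4044, h₀ = 1.1545 rad.
Bracket: h₀ sin ϕ sin δ + cos ϕ cos δ sin h₀ = 1.1545×-0.28569×0.80489 + 0.95832×0.59342×0.91460 = -0.265476 + 0.520120 = 0.254644.
Q̄ = (S_0/π) × [bracket] = (1496/π) × 0.254644 = 121.3 W/m².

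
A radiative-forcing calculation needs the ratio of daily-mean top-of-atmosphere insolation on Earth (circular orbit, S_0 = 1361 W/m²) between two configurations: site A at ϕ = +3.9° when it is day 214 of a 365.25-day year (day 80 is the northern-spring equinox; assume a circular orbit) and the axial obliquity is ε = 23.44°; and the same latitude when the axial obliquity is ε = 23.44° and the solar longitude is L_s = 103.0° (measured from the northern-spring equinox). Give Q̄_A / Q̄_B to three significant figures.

Q̄_A / Q̄_B ≈ 1.02

— Configuration A (ϕ=+3.9°):
Solar longitude: L_s = 360° × (214 − 80)/365.25 = 132.074°.
sin δ = sin 23.44° × sin 132.074° = 0.29527, so δ = +17.174°.
cos h₀ = −tan(+3.9°) tan(+17.174°) = -0.0211, h₀ = 1.5919 rad.
Bracket: h₀ sin ϕ sin δ + cos ϕ cos δ sin h₀ = 1.5919×0.06802×0.29527 + 0.99768×0.95541×0.99978 = 0.031972 + 0.952984 = 0.984956.
Q̄ = (S_0/π) × [bracket] = (1361/π) × 0.984956 = 426.70 W/m².
— Configuration B (ϕ=+3.9°):
Solar declination: sin δ = sin ε · sin L_s = sin 23.44° × sin 103.0° = 0.38759, so δ = +22.805°.
cos h₀ = −tan(+3.9°) tan(+22.805°) = -0.0287, h₀ = 1.5995 rad.
Bracket: h₀ sin ϕ sin δ + cos ϕ cos δ sin h₀ = 1.5995×0.06802×0.38759 + 0.99768×0.92183×0.99959 = 0.042169 + 0.919314 = 0.961483.
Q̄ = (S_0/π) × [bracket] = (1361/π) × 0.961483 = 416.53 W/m².
Ratio Q̄_A / Q̄_B = 426.70 / 416.53 = 1.024.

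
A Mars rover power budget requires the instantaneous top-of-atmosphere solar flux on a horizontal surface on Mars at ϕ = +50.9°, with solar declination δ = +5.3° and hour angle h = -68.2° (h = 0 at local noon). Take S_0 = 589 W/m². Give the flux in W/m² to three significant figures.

180 W/m²

cos θ_z = sin ϕ sin δ + cos ϕ cos δ cos h = 0.071684 + 0.233211 = 0.304895.
Flux = S_0 · cos θ_z = 589 × 0.304895 = 179.6 W/m².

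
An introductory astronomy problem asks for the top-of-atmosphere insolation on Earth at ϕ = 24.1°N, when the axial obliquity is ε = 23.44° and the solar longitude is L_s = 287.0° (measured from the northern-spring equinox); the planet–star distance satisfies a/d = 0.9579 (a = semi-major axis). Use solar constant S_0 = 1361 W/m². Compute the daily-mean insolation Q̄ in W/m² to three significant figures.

Q̄ ≈ 244 W/m²

Solar declination: sin δ = sin ε · sin L_s = sin 23.44° × sin 287.0° = -0.38041, so δ = -22.359°.
cos h₀ = −tan(+24.1°) tan(-22.359°) = 0.1840, h₀ = 1.3857 rad.
Bracket: h₀ sin ϕ sin δ + cos ϕ cos δ sin h₀ = 1.3857×0.40833×-0.38041 + 0.91283×0.92482×0.98293 = -0.215245 + 0.829793 = 0.614548.
Inverse-square distance factor (a/d)² = 0.9579² = 0.917572.
Q̄ = (S_0/π) × 0.917572 × [bracket] = (1361/π) × 0.917572 × 0.614548 = 244.3 W/m².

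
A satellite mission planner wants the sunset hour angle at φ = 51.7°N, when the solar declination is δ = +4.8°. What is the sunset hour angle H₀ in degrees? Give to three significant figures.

H₀ = 96.1°

cos H₀ = −tan φ · tan δ = −tan(+51.7°) × tan(+4.800°) = -0.1063, so H₀ = 1.6773 rad = 96.10°.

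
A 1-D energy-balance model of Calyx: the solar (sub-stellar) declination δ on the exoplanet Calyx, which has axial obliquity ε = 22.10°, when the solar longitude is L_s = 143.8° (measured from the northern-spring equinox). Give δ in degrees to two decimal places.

δ = +12.84°

sin δ = sin ε · sin L_s = sin 22.10° × sin 143.8° = 0.222200.
δ = arcsin(0.222200) = +12.84°.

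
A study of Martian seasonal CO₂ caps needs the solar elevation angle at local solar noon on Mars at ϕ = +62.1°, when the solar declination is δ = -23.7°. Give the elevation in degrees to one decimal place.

At local noon the hour angle is zero, so the zenith angle equals |ϕ − δ| = |+62.1° − (-23.700°)| = 85.800°.
Elevation = 90° − 85.800° = 4.2°.

4.2°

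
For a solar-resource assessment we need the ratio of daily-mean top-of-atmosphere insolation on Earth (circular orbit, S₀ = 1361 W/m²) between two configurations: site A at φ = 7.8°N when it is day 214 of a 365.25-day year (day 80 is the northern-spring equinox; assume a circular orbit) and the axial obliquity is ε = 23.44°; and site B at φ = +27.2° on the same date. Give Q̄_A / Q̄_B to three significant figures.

Q̄_A / Q̄_B ≈ 0.942

— Configuration A (φ=+7.8°):
Solar longitude: λ_s = 360° × (214 − 80)/365.25 = 132.074°.
sin δ = sin 23.44° × sin 132.074° = 0.29527, so δ = +17.174°.
cos H₀ = −tan(+7.8°) tan(+17.174°) = -0.0423, H₀ = 1.6131 rad.
Bracket: H₀ sin φ sin δ + cos φ cos δ sin H₀ = 1.6131×0.13572×0.29527 + 0.99075×0.95541×0.99910 = 0.064643 + 0.945721 = 1.010364.
Q̄ = (S₀/π) × [bracket] = (1361/π) × 1.010364 = 437.71 W/m².
— Configuration B (φ=+27.2°):
cos H₀ = −tan(+27.2°) tan(+17.174°) = -0.1588, H₀ = 1.7303 rad.
Bracket: H₀ sin φ sin δ + cos φ cos δ sin H₀ = 1.7303×0.45710×0.29527 + 0.88942×0.95541×0.98731 = 0.233535 + 0.838977 = 1.072512.
Q̄ = (S₀/π) × [bracket] = (1361/π) × 1.072512 = 464.63 W/m².
Ratio Q̄_A / Q̄_B = 437.71 / 464.63 = 0.9421.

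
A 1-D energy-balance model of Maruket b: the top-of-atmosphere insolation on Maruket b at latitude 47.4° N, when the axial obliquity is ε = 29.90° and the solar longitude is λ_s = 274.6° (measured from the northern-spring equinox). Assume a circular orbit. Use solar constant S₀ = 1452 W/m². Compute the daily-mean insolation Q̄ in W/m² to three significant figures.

Solar declination: sin δ = sin ε · sin λ_s = sin 29.90° × sin 274.6° = -0.49688, so δ = -29.794°.
cos H₀ = −tan(+47.4°) tan(-29.794°) = 0.6227, H₀ = 0.8987 rad.
Bracket: H₀ sin φ sin δ + cos φ cos δ sin H₀ = 0.8987×0.73610×-0.49688 + 0.67688×0.86782×0.78249 = -0.328703 + 0.459642 = 0.130939.
Q̄ = (S₀/π) × [bracket] = (1452/π) × 0.130939 = 60.52 W/m².

Q̄ ≈ 60.5 W/m²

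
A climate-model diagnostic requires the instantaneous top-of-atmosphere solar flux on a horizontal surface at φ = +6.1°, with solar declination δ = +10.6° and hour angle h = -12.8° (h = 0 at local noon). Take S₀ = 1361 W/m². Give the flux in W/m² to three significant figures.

1.32e+03 W/m²

cos θ_z = sin φ sin δ + cos φ cos δ cos h = 0.019547 + 0.953082 = 0.972629.
Flux = S₀ · cos θ_z = 1361 × 0.972629 = 1324 W/m².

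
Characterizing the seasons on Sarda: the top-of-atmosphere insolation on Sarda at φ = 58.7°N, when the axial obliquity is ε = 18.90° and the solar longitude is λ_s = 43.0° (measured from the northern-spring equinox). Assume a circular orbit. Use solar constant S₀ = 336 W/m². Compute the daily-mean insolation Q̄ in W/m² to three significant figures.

Solar declination: sin δ = sin ε · sin λ_s = sin 18.90° × sin 43.0° = 0.22091, so δ = +12.763°.
cos H₀ = −tan(+58.7°) tan(+12.763°) = -0.3725, H₀ = 1.9525 rad.
Bracket: H₀ sin φ sin δ + cos φ cos δ sin H₀ = 1.9525×0.85446×0.22091 + 0.51952×0.97529×0.92802 = 0.368551 + 0.470212 = 0.838763.
Q̄ = (S₀/π) × [bracket] = (336/π) × 0.838763 = 89.71 W/m².

Q̄ ≈ 89.7 W/m²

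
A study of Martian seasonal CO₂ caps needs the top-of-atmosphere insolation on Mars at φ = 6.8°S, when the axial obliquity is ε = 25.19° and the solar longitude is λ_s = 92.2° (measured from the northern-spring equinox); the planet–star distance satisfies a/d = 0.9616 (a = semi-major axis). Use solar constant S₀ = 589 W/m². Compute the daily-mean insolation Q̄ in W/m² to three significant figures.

Q̄ ≈ 142 W/m²

Solar declination: sin δ = sin ε · sin λ_s = sin 25.19° × sin 92.2° = 0.42531, so δ = +25.170°.
cos H₀ = −tan(-6.8°) tan(+25.170°) = 0.0560, H₀ = 1.5147 rad.
Bracket: H₀ sin φ sin δ + cos φ cos δ sin H₀ = 1.5147×-0.11840×0.42531 + 0.99297×0.90505×0.99843 = -0.076275 + 0.897277 = 0.821002.
Inverse-square distance factor (a/d)² = 0.9616² = 0.924675.
Q̄ = (S₀/π) × 0.924675 × [bracket] = (589/π) × 0.924675 × 0.821002 = 142.3 W/m².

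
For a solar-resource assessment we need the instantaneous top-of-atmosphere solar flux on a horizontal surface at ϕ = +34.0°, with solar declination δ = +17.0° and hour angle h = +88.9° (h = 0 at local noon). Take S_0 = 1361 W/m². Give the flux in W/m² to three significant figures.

243 W/m²

cos θ_z = sin ϕ sin δ + cos ϕ cos δ cos h = 0.163492 + 0.015220 = 0.178712.
Flux = S_0 · cos θ_z = 1361 × 0.178712 = 243.2 W/m².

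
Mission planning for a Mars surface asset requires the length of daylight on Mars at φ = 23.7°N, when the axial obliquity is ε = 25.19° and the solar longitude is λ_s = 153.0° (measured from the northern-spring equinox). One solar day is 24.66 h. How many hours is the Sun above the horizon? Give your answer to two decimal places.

13.01 h

Solar declination: sin δ = sin ε · sin λ_s = sin 25.19° × sin 153.0° = 0.19323, so δ = +11.141°.
cos H₀ = −tan φ · tan δ = −tan(+23.7°) × tan(+11.141°) = -0.0865, so H₀ = 1.6574 rad = 94.96°.
Daylight = 2H₀/(2π) × 24.66 h = (1.6574/π) × 24.66 = 13.01 h.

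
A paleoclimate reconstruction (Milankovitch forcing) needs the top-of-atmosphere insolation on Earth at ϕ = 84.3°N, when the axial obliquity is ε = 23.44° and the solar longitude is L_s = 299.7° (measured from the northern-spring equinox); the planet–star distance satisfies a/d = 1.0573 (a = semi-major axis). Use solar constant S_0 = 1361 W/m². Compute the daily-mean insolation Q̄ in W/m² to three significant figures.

Q̄ ≈ 0.00 W/m²

Solar declination: sin δ = sin ε · sin L_s = sin 23.44° × sin 299.7° = -0.34553, so δ = -20.214°.
cos h₀ = −tan(+84.3°) tan(-20.214°) = 3.6890 ≥ 1 ⇒ polar night, h₀ = 0 and Q̄ = 0.
Inverse-square distance factor (a/d)² = 1.0573² = 1.117883.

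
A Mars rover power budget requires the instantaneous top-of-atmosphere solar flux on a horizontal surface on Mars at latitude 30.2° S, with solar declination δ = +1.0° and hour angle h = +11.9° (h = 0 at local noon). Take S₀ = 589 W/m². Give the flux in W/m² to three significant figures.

cos θ_z = sin φ sin δ + cos φ cos δ cos h = -0.008779 + 0.845572 = 0.836793.
Flux = S₀ · cos θ_z = 589 × 0.836793 = 492.9 W/m².

493 W/m²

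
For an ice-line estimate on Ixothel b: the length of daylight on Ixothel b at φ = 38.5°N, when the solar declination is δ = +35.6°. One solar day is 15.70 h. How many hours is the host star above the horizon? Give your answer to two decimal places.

10.88 h

cos H₀ = −tan φ · tan δ = −tan(+38.5°) × tan(+35.600°) = -0.5695, so H₀ = 2.1767 rad = 124.71°.
Daylight = 2H₀/(2π) × 15.70 h = (2.1767/π) × 15.70 = 10.88 h.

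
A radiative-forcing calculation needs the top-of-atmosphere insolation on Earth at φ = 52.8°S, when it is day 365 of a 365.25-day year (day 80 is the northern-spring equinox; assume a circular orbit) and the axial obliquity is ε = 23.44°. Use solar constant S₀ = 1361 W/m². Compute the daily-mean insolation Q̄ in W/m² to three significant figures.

Solar longitude: λ_s = 360° × (365 − 80)/365.25 = 280.903°.
sin δ = sin 23.44° × sin 280.903° = -0.39061, so δ = -22.992°.
cos H₀ = −tan(-52.8°) tan(-22.992°) = -0.5590, H₀ = 2.1640 rad.
Bracket: H₀ sin φ sin δ + cos φ cos δ sin H₀ = 2.1640×-0.79653×-0.39061 + 0.60460×0.92056×0.82916 = 0.673291 + 0.461486 = 1.134777.
Q̄ = (S₀/π) × [bracket] = (1361/π) × 1.134777 = 491.6 W/m².

Q̄ ≈ 492 W/m²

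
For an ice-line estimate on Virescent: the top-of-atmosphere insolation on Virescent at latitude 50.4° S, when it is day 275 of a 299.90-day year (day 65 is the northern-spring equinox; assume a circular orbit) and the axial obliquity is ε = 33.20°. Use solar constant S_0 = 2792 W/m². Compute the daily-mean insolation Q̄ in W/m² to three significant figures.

Q̄ ≈ 1.18e+03 W/m²

Solar longitude: L_s = 360° × (275 − 65)/299.90 = 252.084°.
sin δ = sin 33.20° × sin 252.084° = -0.52101, so δ = -31.400°.
cos h₀ = −tan(-50.4°) tan(-31.400°) = -0.7379, h₀ = 2.4007 rad.
Bracket: h₀ sin ϕ sin δ + cos ϕ cos δ sin h₀ = 2.4007×-0.77051×-0.52101 + 0.63742×0.85355×0.67496 = 0.963745 + 0.367225 = 1.330970.
Q̄ = (S_0/π) × [bracket] = (2792/π) × 1.330970 = 1183 W/m².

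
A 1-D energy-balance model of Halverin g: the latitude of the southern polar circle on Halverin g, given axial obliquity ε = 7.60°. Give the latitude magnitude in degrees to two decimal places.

The polar circle is the lowest latitude that experiences at least one full rotation of continuous darkness at the northern-summer solstice; it lies at |φ| = 90° − ε = 90° − 7.60° = 82.40°.

82.40°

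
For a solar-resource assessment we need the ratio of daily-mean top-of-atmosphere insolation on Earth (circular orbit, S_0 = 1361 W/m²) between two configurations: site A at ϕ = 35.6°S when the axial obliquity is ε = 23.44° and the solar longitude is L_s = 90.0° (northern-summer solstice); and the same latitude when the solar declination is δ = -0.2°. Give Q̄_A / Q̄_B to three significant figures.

Q̄_A / Q̄_B ≈ 0.513

— Configuration A (ϕ=-35.6°):
Solar declination: sin δ = sin ε · sin L_s = sin 23.44° × sin 90.0° = 0.39779, so δ = +23.440°.
cos h₀ = −tan(-35.6°) tan(+23.440°) = 0.3104, h₀ = 1.2552 rad.
Bracket: h₀ sin ϕ sin δ + cos ϕ cos δ sin h₀ = 1.2552×-0.58212×0.39779 + 0.81310×0.91748×0.95060 = -0.290656 + 0.709150 = 0.418494.
Q̄ = (S_0/π) × [bracket] = (1361/π) × 0.418494 = 181.30 W/m².
— Configuration B (ϕ=-35.6°):
cos h₀ = −tan(-35.6°) tan(-0.200°) = -0.0025, h₀ = 1.5733 rad.
Bracket: h₀ sin ϕ sin δ + cos ϕ cos δ sin h₀ = 1.5733×-0.58212×-0.00349 + 0.81310×0.99999×1.00000 = 0.003196 + 0.813092 = 0.816288.
Q̄ = (S_0/π) × [bracket] = (1361/π) × 0.816288 = 353.63 W/m².
Ratio Q̄_A / Q̄_B = 181.30 / 353.63 = 0.5127.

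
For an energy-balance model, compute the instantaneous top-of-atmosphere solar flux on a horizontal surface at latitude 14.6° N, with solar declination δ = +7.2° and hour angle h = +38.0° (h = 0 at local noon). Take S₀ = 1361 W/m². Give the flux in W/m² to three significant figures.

1.07e+03 W/m²

cos θ_z = sin φ sin δ + cos φ cos δ cos h = 0.031593 + 0.756552 = 0.788145.
Flux = S₀ · cos θ_z = 1361 × 0.788145 = 1073 W/m².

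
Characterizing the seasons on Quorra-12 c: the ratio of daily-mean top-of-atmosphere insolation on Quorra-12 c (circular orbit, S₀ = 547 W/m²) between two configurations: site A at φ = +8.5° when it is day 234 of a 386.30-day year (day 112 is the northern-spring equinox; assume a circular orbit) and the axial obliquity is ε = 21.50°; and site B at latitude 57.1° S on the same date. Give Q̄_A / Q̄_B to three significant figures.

Q̄_A / Q̄_B ≈ 6.79

— Configuration A (φ=+8.5°):
Solar longitude: λ_s = 360° × (234 − 112)/386.30 = 113.694°.
sin δ = sin 21.50° × sin 113.694° = 0.33561, so δ = +19.609°.
cos H₀ = −tan(+8.5°) tan(+19.609°) = -0.0532, H₀ = 1.6241 rad.
Bracket: H₀ sin φ sin δ + cos φ cos δ sin H₀ = 1.6241×0.14781×0.33561 + 0.98902×0.94200×0.99858 = 0.080566 + 0.930334 = 1.010900.
Q̄ = (S₀/π) × [bracket] = (547/π) × 1.010900 = 176.01 W/m².
— Configuration B (φ=-57.1°):
cos H₀ = −tan(-57.1°) tan(+19.609°) = 0.5507, H₀ = 0.9876 rad.
Bracket: H₀ sin φ sin δ + cos φ cos δ sin H₀ = 0.9876×-0.83962×0.33561 + 0.54317×0.94200×0.83470 = -0.278291 + 0.427088 = 0.148797.
Q̄ = (S₀/π) × [bracket] = (547/π) × 0.148797 = 25.908 W/m².
Ratio Q̄_A / Q̄_B = 176.01 / 25.908 = 6.794.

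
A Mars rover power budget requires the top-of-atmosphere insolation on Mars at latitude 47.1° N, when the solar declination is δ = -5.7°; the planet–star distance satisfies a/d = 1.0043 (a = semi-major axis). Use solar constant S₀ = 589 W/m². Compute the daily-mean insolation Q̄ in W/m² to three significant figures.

cos H₀ = −tan(+47.1°) tan(-5.700°) = 0.1074, H₀ = 1.4632 rad.
Bracket: H₀ sin φ sin δ + cos φ cos δ sin H₀ = 1.4632×0.73254×-0.09932 + 0.68072×0.99506×0.99421 = -0.106456 + 0.673435 = 0.566979.
Inverse-square distance factor (a/d)² = 1.0043² = 1.008618.
Q̄ = (S₀/π) × 1.008618 × [bracket] = (589/π) × 1.008618 × 0.566979 = 107.2 W/m².

Q̄ ≈ 107 W/m²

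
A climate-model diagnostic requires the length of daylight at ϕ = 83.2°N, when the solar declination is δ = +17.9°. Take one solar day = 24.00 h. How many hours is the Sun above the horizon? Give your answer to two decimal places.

24.00 h

Sunrise equation: cos h₀ = −tan ϕ · tan δ = -2.7087 ≤ −1, so the Sun never sets (polar day) and h₀ = π.
Daylight = 2h₀/(2π) × 24.00 h = (3.1416/π) × 24.00 = 24.00 h.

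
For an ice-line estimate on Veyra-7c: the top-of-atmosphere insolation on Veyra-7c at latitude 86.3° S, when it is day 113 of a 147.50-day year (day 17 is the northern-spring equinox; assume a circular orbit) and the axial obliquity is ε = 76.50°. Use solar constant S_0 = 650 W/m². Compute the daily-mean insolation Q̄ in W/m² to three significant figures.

Solar longitude: L_s = 360° × (113 − 17)/147.50 = 234.305°.
sin δ = sin 76.50° × sin 234.305° = -0.78970, so δ = -52.157°.
cos h₀ = −tan(-86.3°) tan(-52.157°) = -19.9050 ≤ −1 ⇒ polar day, h₀ = π.
Bracket: h₀ sin ϕ sin δ + cos ϕ cos δ sin h₀ = 3.1416×-0.99792×-0.78970 + 0.06453×0.61350×0.00000 = 2.475761 + 0.000000 = 2.475761.
Q̄ = (S_0/π) × [bracket] = (650/π) × 2.475761 = 512.2 W/m².

Q̄ ≈ 512 W/m²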